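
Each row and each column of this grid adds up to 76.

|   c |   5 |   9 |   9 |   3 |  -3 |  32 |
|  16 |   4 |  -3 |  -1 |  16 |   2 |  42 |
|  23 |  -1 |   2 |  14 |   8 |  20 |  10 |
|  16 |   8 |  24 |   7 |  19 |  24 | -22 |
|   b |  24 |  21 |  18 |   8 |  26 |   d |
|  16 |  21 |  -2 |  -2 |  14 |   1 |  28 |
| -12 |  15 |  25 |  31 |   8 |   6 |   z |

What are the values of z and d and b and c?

Row 7: -12 + 15 + 25 + 31 + 8 + 6 = 73, so its missing entry is 76 − 73 = 3.
Column 7: 32 + 42 + 10 − 22 + 28 + 3 = 93, so its missing entry is 76 − 93 = -17.
Row 5: 24 + 21 + 18 + 8 + 26 − 17 = 80, so its missing entry is 76 − 80 = -4.
Row 1: 5 + 9 + 9 + 3 − 3 + 32 = 55, so its missing entry is 76 − 55 = 21.

z = 3, d = -17, b = -4, c = 21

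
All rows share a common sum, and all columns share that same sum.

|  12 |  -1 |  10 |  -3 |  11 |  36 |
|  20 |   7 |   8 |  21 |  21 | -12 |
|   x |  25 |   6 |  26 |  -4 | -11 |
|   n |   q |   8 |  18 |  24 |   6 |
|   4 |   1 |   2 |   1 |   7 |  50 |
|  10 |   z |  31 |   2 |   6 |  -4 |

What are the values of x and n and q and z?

x = 23, n = -4, q = 13, z = 20

Rows 1 and 2 both sum to 65, so that's the common total.
The known cells in row 3 total 42, leaving 65 − 42 = 23 for the blank.
The known cells in row 6 total 45, leaving 65 − 45 = 20 for the blank.
The known cells in column 2 total 52, leaving 65 − 52 = 13 for the blank.
The known cells in row 4 total 69, leaving 65 − 69 = -4 for the blank.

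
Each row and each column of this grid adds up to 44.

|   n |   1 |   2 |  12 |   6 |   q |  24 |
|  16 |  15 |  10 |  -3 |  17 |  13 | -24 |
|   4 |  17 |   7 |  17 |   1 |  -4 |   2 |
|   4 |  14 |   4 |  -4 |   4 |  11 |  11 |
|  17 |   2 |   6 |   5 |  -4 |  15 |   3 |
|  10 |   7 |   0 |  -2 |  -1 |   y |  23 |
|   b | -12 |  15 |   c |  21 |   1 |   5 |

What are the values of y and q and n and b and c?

y = 7, q = 1, n = -2, b = -5, c = 19

The known cells in row 6 total 37, leaving 44 − 37 = 7 for the blank.
The known cells in column 6 total 43, leaving 44 − 43 = 1 for the blank.
The known cells in row 1 total 46, leaving 44 − 46 = -2 for the blank.
The known cells in column 1 total 49, leaving 44 − 49 = -5 for the blank.
The known cells in row 7 total 25, leaving 44 − 25 = 19 for the blank.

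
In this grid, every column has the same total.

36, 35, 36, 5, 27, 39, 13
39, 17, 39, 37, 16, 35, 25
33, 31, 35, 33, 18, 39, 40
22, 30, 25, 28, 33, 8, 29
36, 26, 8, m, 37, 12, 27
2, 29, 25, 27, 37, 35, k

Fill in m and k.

Columns 2 and 5 both add up to 168, so every column sums to 168.
Column 4: 5 + 37 + 33 + 28 + 27 = 130, so the missing entry is 168 − 130 = 38.
Column 7: 13 + 25 + 40 + 29 + 27 = 134, so the missing entry is 168 − 134 = 34.

m = 38, k = 34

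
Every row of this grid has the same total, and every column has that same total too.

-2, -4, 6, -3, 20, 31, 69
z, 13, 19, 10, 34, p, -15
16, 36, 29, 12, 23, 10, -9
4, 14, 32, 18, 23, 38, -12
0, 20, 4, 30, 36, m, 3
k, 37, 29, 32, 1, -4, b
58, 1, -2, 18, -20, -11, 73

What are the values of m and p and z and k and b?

m = 24, p = 29, z = 27, k = 14, b = 8

Rows 1 and 3 both sum to 117, so that's the common total.
Row 5 has 0 + 20 + 4 + 30 + 36 + 3 = 93; the blank must be 117 − 93 = 24.
Column 6 has 31 + 10 + 38 + 24 − 4 − 11 = 88; the blank must be 117 − 88 = 29.
Column 7 has 69 − 15 − 9 − 12 + 3 + 73 = 109; the blank must be 117 − 109 = 8.
Row 6 has 37 + 29 + 32 + 1 − 4 + 8 = 103; the blank must be 117 − 103 = 14.
Row 2 has 13 + 19 + 10 + 34 + 29 − 15 = 90; the blank must be 117 − 90 = 27.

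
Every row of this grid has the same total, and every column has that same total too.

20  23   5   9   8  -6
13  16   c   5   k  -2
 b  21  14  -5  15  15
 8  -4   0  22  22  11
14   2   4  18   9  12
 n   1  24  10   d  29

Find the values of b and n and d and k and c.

b = -1, n = 5, d = -10, k = 15, c = 12

Rows 1 and 4 both sum to 59, so that's the common total.
Column 3: 5 + 14 + 0 + 4 + 24 = 47, so its missing entry is 59 − 47 = 12.
Row 3: 21 + 14 − 5 + 15 + 15 = 60, so its missing entry is 59 − 60 = -1.
Row 2: 13 + 16 + 12 + 5 − 2 = 44, so its missing entry is 59 − 44 = 15.
Column 5: 8 + 15 + 15 + 22 + 9 = 69, so its missing entry is 59 − 69 = -10.
Row 6: 1 + 24 + 10 − 10 + 29 = 54, so its missing entry is 59 − 54 = 5.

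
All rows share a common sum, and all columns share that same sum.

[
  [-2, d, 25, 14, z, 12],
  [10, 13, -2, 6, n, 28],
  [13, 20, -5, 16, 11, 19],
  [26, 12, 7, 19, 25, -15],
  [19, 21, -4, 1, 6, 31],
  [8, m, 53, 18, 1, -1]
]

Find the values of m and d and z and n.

m = -5, d = 13, z = 12, n = 19

Rows 3 and 4 both sum to 74, so that's the common total.
Row 6: 8 + 53 + 18 + 1 − 1 = 79, so its missing entry is 74 − 79 = -5.
Column 2: 13 + 20 + 12 + 21 − 5 = 61, so its missing entry is 74 − 61 = 13.
Row 1: -2 + 13 + 25 + 14 + 12 = 62, so its missing entry is 74 − 62 = 12.
Row 2: 10 + 13 − 2 + 6 + 28 = 55, so its missing entry is 74 − 55 = 19.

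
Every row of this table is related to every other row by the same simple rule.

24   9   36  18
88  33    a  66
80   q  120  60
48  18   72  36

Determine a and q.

Each row is a constant multiple of every other row — this is a multiplication table with the headers hidden.
Row 2 is 88/24 = 11/3 times row 1, so its entry in column 3 is 36 × 11/3 = 132.
Row 3 is 80/24 = 10/3 times row 1, so its entry in column 2 is 9 × 10/3 = 30.

a = 132, q = 30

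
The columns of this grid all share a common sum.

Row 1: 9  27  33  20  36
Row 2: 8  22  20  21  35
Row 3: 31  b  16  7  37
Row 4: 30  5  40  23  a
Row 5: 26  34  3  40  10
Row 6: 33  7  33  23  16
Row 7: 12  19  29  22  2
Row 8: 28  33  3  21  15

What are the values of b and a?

Columns 1 and 3 both add up to 177, so every column sums to 177.
Column 2: 27 + 22 + 5 + 34 + 7 + 19 + 33 = 147, so the missing entry is 177 − 147 = 30.
Column 5: 36 + 35 + 37 + 10 + 16 + 2 + 15 = 151, so the missing entry is 177 − 151 = 26.

b = 30, a = 26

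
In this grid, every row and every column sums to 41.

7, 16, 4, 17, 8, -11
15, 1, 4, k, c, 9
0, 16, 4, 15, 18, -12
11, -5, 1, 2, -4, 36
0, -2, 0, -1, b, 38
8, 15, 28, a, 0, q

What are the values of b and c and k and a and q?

b = 6, c = 13, k = -1, a = 9, q = -19

The known cells in row 5 total 35, leaving 41 − 35 = 6 for the blank.
The known cells in column 6 total 60, leaving 41 − 60 = -19 for the blank.
The known cells in column 5 total 28, leaving 41 − 28 = 13 for the blank.
The known cells in row 6 total 32, leaving 41 − 32 = 9 for the blank.
The known cells in row 2 total 42, leaving 41 − 42 = -1 for the blank.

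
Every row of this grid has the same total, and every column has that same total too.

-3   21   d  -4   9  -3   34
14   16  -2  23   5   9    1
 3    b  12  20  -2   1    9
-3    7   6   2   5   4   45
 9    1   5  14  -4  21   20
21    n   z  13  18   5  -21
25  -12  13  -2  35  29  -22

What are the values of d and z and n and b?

Rows 2 and 4 both sum to 66, so that's the common total.
The known cells in row 1 total 54, leaving 66 − 54 = 12 for the blank.
The known cells in row 3 total 43, leaving 66 − 43 = 23 for the blank.
The known cells in column 2 total 56, leaving 66 − 56 = 10 for the blank.
The known cells in row 6 total 46, leaving 66 − 46 = 20 for the blank.

d = 12, z = 20, n = 10, b = 23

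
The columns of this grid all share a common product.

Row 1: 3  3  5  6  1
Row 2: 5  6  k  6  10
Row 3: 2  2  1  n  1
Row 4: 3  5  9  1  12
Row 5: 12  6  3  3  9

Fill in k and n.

k = 8, n = 10

Columns 1 and 2 each multiply to 1080, so every column has product 1080.
Column 3: 5×1×9×3 = 135, so the missing entry is 1080 ÷ 135 = 8.
Column 4: 6×6×1×3 = 108, so the missing entry is 1080 ÷ 108 = 10.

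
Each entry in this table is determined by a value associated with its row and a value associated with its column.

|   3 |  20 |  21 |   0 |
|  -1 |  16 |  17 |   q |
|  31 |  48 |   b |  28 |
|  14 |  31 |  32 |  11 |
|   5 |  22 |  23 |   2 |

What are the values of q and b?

q = -4, b = 49

The difference between any two rows is the same in every column — this is an addition table with the headers hidden.
Row 2 minus row 1 is 16 − 20 = -4, so its entry in column 4 is 0 + (-4) = -4.
Row 3 minus row 1 is 48 − 20 = 28, so its entry in column 3 is 21 + 28 = 49.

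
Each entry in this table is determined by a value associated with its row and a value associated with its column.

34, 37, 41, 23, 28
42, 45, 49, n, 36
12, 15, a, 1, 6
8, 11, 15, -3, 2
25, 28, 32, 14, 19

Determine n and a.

The difference between any two rows is the same in every column — this is an addition table with the headers hidden.
Row 2 minus row 1 is 42 − 34 = 8, so its entry in column 4 is 23 + 8 = 31.
Row 3 minus row 1 is 12 − 34 = -22, so its entry in column 3 is 41 + (-22) = 19.

n = 31, a = 19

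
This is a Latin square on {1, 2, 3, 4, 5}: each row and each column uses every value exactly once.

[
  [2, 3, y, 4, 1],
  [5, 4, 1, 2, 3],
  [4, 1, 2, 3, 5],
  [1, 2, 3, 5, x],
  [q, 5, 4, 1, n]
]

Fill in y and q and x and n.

y = 5, q = 3, x = 4, n = 2

Cell (1,3): row 1 already has {1, 2, 3, 4} → 5.
For row 5, column 1: column 1 already has {1, 2, 4, 5}; that leaves 3.
Cell (5,5): row 5 already has {1, 3, 4, 5} → 2.
At (row 4, col 5): row 4 already has {1, 2, 3, 5}, so the value is 4.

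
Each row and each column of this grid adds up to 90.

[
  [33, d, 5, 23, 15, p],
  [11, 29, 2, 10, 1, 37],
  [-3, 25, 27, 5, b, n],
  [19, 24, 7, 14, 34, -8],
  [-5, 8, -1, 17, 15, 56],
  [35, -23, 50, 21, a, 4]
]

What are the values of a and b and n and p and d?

a = 3, b = 22, n = 14, p = -13, d = 27

Column 2 has 29 + 25 + 24 + 8 − 23 = 63; the blank must be 90 − 63 = 27.
Row 6 has 35 − 23 + 50 + 21 + 4 = 87; the blank must be 90 − 87 = 3.
Column 5 has 15 + 1 + 34 + 15 + 3 = 68; the blank must be 90 − 68 = 22.
Row 1 has 33 + 27 + 5 + 23 + 15 = 103; the blank must be 90 − 103 = -13.
Row 3 has -3 + 25 + 27 + 5 + 22 = 76; the blank must be 90 − 76 = 14.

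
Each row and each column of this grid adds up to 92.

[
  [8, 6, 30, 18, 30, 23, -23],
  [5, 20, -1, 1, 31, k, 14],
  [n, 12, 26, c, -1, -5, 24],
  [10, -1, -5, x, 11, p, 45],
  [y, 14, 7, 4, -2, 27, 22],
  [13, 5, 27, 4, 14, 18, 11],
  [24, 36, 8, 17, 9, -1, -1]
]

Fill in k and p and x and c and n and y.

k = 22, p = 8, x = 24, c = 24, n = 12, y = 20

Row 5: 14 + 7 + 4 − 2 + 27 + 22 = 72, so its missing entry is 92 − 72 = 20.
Row 2: 5 + 20 − 1 + 1 + 31 + 14 = 70, so its missing entry is 92 − 70 = 22.
Column 1: 8 + 5 + 10 + 20 + 13 + 24 = 80, so its missing entry is 92 − 80 = 12.
Row 3: 12 + 12 + 26 − 1 − 5 + 24 = 68, so its missing entry is 92 − 68 = 24.
Column 4: 18 + 1 + 24 + 4 + 4 + 17 = 68, so its missing entry is 92 − 68 = 24.
Row 4: 10 − 1 − 5 + 24 + 11 + 45 = 84, so its missing entry is 92 − 84 = 8.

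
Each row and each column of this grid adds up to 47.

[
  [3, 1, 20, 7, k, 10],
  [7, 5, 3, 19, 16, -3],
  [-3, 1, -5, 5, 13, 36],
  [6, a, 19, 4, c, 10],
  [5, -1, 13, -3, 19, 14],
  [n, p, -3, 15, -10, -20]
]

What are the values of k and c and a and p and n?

k = 6, c = 3, a = 5, p = 36, n = 29

Row 1 has 3 + 1 + 20 + 7 + 10 = 41; the blank must be 47 − 41 = 6.
Column 5 has 6 + 16 + 13 + 19 − 10 = 44; the blank must be 47 − 44 = 3.
Row 4 has 6 + 19 + 4 + 3 + 10 = 42; the blank must be 47 − 42 = 5.
Column 2 has 1 + 5 + 1 + 5 − 1 = 11; the blank must be 47 − 11 = 36.
Row 6 has 36 − 3 + 15 − 10 − 20 = 18; the blank must be 47 − 18 = 29.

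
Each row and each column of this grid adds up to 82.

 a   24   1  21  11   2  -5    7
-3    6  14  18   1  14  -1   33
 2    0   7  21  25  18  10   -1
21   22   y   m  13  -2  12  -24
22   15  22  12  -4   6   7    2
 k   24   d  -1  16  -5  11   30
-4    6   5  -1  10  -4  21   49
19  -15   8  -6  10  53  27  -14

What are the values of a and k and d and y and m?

The known cells in row 1 total 61, leaving 82 − 61 = 21 for the blank.
The known cells in column 4 total 64, leaving 82 − 64 = 18 for the blank.
The known cells in column 1 total 78, leaving 82 − 78 = 4 for the blank.
The known cells in row 4 total 60, leaving 82 − 60 = 22 for the blank.
The known cells in row 6 total 79, leaving 82 − 79 = 3 for the blank.

a = 21, k = 4, d = 3, y = 22, m = 18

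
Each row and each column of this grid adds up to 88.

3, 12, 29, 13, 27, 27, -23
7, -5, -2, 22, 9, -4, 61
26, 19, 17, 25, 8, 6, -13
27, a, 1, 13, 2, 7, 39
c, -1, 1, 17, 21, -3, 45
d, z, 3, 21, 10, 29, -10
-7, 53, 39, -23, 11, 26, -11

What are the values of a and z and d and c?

Row 4: 27 + 1 + 13 + 2 + 7 + 39 = 89, so its missing entry is 88 − 89 = -1.
Row 5: -1 + 1 + 17 + 21 − 3 + 45 = 80, so its missing entry is 88 − 80 = 8.
Column 1: 3 + 7 + 26 + 27 + 8 − 7 = 64, so its missing entry is 88 − 64 = 24.
Row 6: 24 + 3 + 21 + 10 + 29 − 10 = 77, so its missing entry is 88 − 77 = 11.

a = -1, z = 11, d = 24, c = 8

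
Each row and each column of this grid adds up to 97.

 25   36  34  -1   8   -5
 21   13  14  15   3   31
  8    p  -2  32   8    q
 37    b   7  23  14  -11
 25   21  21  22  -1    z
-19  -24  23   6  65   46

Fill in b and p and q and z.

b = 27, p = 24, q = 27, z = 9

Row 4: 37 + 7 + 23 + 14 − 11 = 70, so its missing entry is 97 − 70 = 27.
Row 5: 25 + 21 + 21 + 22 − 1 = 88, so its missing entry is 97 − 88 = 9.
Column 6: -5 + 31 − 11 + 9 + 46 = 70, so its missing entry is 97 − 70 = 27.
Row 3: 8 − 2 + 32 + 8 + 27 = 73, so its missing entry is 97 − 73 = 24.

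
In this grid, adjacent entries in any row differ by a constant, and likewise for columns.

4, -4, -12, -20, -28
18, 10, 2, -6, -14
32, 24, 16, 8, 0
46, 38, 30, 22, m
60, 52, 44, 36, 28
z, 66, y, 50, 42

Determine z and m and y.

z = 74, m = 14, y = 58

Along each row the entries change by -8 per step; down each column they change by 14.
Row 6: from 66 at column 2, stepping by -8 to column 1 gives 74.
Row 4: from 46 at column 1, stepping by -8 to column 5 gives 14.
Row 6: from 66 at column 2, stepping by -8 to column 3 gives 58.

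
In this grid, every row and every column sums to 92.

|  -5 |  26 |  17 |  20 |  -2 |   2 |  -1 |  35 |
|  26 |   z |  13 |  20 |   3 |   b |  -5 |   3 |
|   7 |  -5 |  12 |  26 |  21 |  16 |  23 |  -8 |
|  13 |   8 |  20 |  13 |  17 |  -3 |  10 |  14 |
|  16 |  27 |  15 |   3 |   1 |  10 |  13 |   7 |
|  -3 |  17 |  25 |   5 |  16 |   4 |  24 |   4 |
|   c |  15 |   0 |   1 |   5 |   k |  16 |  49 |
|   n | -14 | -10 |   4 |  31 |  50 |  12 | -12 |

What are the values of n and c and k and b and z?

Column 2 has 26 − 5 + 8 + 27 + 17 + 15 − 14 = 74; the blank must be 92 − 74 = 18.
Row 2 has 26 + 18 + 13 + 20 + 3 − 5 + 3 = 78; the blank must be 92 − 78 = 14.
Column 6 has 2 + 14 + 16 − 3 + 10 + 4 + 50 = 93; the blank must be 92 − 93 = -1.
Row 8 has -14 − 10 + 4 + 31 + 50 + 12 − 12 = 61; the blank must be 92 − 61 = 31.
Row 7 has 15 + 0 + 1 + 5 − 1 + 16 + 49 = 85; the blank must be 92 − 85 = 7.

n = 31, c = 7, k = -1, b = 14, z = 18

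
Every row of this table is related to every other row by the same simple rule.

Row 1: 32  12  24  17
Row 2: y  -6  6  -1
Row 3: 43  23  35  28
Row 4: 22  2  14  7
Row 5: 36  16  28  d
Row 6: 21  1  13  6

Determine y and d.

The difference between any two rows is the same in every column — this is an addition table with the headers hidden.
Row 2 minus row 1 is 6 − 24 = -18, so its entry in column 1 is 32 + (-18) = 14.
Row 5 minus row 1 is 28 − 24 = 4, so its entry in column 4 is 17 + 4 = 21.

y = 14, d = 21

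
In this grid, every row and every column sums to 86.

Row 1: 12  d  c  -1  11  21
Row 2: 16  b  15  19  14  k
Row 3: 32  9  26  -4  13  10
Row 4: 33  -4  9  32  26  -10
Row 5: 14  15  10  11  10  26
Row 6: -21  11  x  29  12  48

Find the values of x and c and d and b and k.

Column 6: 21 + 10 − 10 + 26 + 48 = 95, so its missing entry is 86 − 95 = -9.
Row 2: 16 + 15 + 19 + 14 − 9 = 55, so its missing entry is 86 − 55 = 31.
Column 2: 31 + 9 − 4 + 15 + 11 = 62, so its missing entry is 86 − 62 = 24.
Row 1: 12 + 24 − 1 + 11 + 21 = 67, so its missing entry is 86 − 67 = 19.
Row 6: -21 + 11 + 29 + 12 + 48 = 79, so its missing entry is 86 − 79 = 7.

x = 7, c = 19, d = 24, b = 31, k = -9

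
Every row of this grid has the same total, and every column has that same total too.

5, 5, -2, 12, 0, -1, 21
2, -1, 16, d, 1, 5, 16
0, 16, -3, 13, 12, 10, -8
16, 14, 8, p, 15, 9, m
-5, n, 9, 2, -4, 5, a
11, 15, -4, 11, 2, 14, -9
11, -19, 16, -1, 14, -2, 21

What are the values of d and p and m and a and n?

Rows 1 and 3 both sum to 40, so that's the common total.
Column 2 has 5 − 1 + 16 + 14 + 15 − 19 = 30; the blank must be 40 − 30 = 10.
Row 5 has -5 + 10 + 9 + 2 − 4 + 5 = 17; the blank must be 40 − 17 = 23.
Column 7 has 21 + 16 − 8 + 23 − 9 + 21 = 64; the blank must be 40 − 64 = -24.
Row 4 has 16 + 14 + 8 + 15 + 9 − 24 = 38; the blank must be 40 − 38 = 2.
Row 2 has 2 − 1 + 16 + 1 + 5 + 16 = 39; the blank must be 40 − 39 = 1.

d = 1, p = 2, m = -24, a = 23, n = 10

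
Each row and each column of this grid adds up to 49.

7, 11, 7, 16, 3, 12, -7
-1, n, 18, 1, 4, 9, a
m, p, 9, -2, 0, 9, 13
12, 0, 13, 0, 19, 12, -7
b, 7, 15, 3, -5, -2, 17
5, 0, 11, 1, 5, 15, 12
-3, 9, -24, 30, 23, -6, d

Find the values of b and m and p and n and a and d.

b = 14, m = 15, p = 5, n = 17, a = 1, d = 20

Row 5: 7 + 15 + 3 − 5 − 2 + 17 = 35, so its missing entry is 49 − 35 = 14.
Column 1: 7 − 1 + 12 + 14 + 5 − 3 = 34, so its missing entry is 49 − 34 = 15.
Row 3: 15 + 9 − 2 + 0 + 9 + 13 = 44, so its missing entry is 49 − 44 = 5.
Column 2: 11 + 5 + 0 + 7 + 0 + 9 = 32, so its missing entry is 49 − 32 = 17.
Row 7: -3 + 9 − 24 + 30 + 23 − 6 = 29, so its missing entry is 49 − 29 = 20.
Row 2: -1 + 17 + 18 + 1 + 4 + 9 = 48, so its missing entry is 49 − 48 = 1.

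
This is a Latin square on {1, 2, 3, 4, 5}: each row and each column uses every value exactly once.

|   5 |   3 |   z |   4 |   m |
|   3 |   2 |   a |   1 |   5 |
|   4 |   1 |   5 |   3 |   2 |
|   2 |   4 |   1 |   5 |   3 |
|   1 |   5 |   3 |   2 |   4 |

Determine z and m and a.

For row 2, column 3: row 2 already has {1, 2, 3, 5}; that leaves 4.
For row 1, column 3: column 3 already has {1, 3, 4, 5}; that leaves 2.
At (row 1, col 5): row 1 already has {2, 3, 4, 5}, so the value is 1.

z = 2, m = 1, a = 4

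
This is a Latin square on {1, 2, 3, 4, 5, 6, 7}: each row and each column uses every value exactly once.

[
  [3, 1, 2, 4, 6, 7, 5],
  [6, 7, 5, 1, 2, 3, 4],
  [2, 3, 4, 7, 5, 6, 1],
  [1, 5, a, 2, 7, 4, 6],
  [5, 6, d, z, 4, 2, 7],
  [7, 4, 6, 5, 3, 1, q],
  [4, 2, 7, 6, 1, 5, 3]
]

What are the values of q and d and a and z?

q = 2, d = 1, a = 3, z = 3

Cell (4,3): row 4 already has {1, 2, 4, 5, 6, 7} → 3.
Cell (6,7): row 6 already has {1, 3, 4, 5, 6, 7} → 2.
Cell (5,3): column 3 already has {2, 3, 4, 5, 6, 7} → 1.
At (row 5, col 4): row 5 already has {1, 2, 4, 5, 6, 7}, so the value is 3.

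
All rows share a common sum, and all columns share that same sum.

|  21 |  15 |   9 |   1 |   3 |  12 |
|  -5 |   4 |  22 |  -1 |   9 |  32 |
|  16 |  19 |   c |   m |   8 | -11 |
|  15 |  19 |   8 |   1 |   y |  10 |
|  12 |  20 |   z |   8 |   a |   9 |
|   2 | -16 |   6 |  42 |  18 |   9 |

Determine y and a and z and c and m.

y = 8, a = 15, z = -3, c = 19, m = 10

Rows 1 and 2 both sum to 61, so that's the common total.
Row 4: 15 + 19 + 8 + 1 + 10 = 53, so its missing entry is 61 − 53 = 8.
Column 5: 3 + 9 + 8 + 8 + 18 = 46, so its missing entry is 61 − 46 = 15.
Row 5: 12 + 20 + 8 + 15 + 9 = 64, so its missing entry is 61 − 64 = -3.
Column 4: 1 − 1 + 1 + 8 + 42 = 51, so its missing entry is 61 − 51 = 10.
Row 3: 16 + 19 + 10 + 8 − 11 = 42, so its missing entry is 61 − 42 = 19.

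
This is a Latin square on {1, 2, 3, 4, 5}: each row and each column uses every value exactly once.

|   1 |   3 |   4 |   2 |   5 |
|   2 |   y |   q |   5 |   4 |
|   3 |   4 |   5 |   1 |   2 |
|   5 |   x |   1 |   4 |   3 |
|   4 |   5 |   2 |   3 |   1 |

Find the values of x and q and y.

x = 2, q = 3, y = 1

At (row 4, col 2): row 4 already has {1, 3, 4, 5}, so the value is 2.
For row 2, column 2: column 2 already has {2, 3, 4, 5}; that leaves 1.
Cell (2,3): row 2 already has {1, 2, 4, 5} → 3.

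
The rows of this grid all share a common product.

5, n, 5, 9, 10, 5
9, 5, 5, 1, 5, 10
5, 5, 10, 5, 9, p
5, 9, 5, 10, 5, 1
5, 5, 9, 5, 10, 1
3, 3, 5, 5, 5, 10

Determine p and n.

p = 1, n = 1

Rows 5 and 6 each multiply to 11250, so every row has product 11250.
Row 3: 5×5×10×5×9 = 11250, so the missing entry is 11250 ÷ 11250 = 1.
Row 1: 5×5×9×10×5 = 11250, so the missing entry is 11250 ÷ 11250 = 1.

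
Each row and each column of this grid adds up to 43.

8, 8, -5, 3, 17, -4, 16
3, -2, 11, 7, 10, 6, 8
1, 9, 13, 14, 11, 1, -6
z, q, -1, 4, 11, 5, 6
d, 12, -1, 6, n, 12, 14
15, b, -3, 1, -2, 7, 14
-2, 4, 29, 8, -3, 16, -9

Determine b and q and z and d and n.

b = 11, q = 1, z = 17, d = 1, n = -1

Column 5: 17 + 10 + 11 + 11 − 2 − 3 = 44, so its missing entry is 43 − 44 = -1.
Row 5: 12 − 1 + 6 − 1 + 12 + 14 = 42, so its missing entry is 43 − 42 = 1.
Row 6: 15 − 3 + 1 − 2 + 7 + 14 = 32, so its missing entry is 43 − 32 = 11.
Column 2: 8 − 2 + 9 + 12 + 11 + 4 = 42, so its missing entry is 43 − 42 = 1.
Row 4: 1 − 1 + 4 + 11 + 5 + 6 = 26, so its missing entry is 43 − 26 = 17.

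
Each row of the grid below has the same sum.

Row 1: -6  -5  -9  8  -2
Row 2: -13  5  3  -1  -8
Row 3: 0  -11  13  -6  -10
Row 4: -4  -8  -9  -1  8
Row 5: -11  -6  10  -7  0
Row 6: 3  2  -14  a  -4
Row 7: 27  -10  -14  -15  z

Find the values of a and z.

a = -1, z = -2

The complete rows each total -14.
Row 6 is missing -14 − (-13) = -1 (since 3 + 2 − 14 − 4 = -13).
Row 7 is missing -14 − (-12) = -2 (since 27 − 10 − 14 − 15 = -12).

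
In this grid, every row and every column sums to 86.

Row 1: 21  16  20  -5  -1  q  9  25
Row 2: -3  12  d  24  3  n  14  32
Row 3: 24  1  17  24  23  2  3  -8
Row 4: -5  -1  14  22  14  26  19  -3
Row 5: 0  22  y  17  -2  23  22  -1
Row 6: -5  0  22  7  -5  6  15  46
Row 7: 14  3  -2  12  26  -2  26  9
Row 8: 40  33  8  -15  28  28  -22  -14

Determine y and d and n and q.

y = 5, d = 2, n = 2, q = 1

Row 1: 21 + 16 + 20 − 5 − 1 + 9 + 25 = 85, so its missing entry is 86 − 85 = 1.
Row 5: 0 + 22 + 17 − 2 + 23 + 22 − 1 = 81, so its missing entry is 86 − 81 = 5.
Column 3: 20 + 17 + 14 + 5 + 22 − 2 + 8 = 84, so its missing entry is 86 − 84 = 2.
Row 2: -3 + 12 + 2 + 24 + 3 + 14 + 32 = 84, so its missing entry is 86 − 84 = 2.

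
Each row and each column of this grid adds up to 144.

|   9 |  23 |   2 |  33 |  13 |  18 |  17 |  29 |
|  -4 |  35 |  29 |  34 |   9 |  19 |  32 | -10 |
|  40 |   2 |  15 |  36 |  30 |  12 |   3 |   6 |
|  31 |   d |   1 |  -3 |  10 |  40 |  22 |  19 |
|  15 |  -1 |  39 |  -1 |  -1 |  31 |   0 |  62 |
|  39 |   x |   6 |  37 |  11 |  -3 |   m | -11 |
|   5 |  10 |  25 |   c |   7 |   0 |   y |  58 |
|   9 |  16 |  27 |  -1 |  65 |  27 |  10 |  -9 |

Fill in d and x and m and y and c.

The known cells in row 4 total 120, leaving 144 − 120 = 24 for the blank.
The known cells in column 2 total 109, leaving 144 − 109 = 35 for the blank.
The known cells in row 6 total 114, leaving 144 − 114 = 30 for the blank.
The known cells in column 7 total 114, leaving 144 − 114 = 30 for the blank.
The known cells in row 7 total 135, leaving 144 − 135 = 9 for the blank.

d = 24, x = 35, m = 30, y = 30, c = 9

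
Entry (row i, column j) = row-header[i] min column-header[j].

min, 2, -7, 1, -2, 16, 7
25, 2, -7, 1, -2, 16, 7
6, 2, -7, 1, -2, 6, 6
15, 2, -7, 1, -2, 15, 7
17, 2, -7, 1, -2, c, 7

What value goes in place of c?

min(17, 16) = 16.

16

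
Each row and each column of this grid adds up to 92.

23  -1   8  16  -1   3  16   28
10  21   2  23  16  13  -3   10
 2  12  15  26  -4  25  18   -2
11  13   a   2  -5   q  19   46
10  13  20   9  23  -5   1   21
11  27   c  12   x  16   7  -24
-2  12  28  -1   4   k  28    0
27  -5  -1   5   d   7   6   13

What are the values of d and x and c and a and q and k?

Row 8 has 27 − 5 − 1 + 5 + 7 + 6 + 13 = 52; the blank must be 92 − 52 = 40.
Row 7 has -2 + 12 + 28 − 1 + 4 + 28 + 0 = 69; the blank must be 92 − 69 = 23.
Column 5 has -1 + 16 − 4 − 5 + 23 + 4 + 40 = 73; the blank must be 92 − 73 = 19.
Column 6 has 3 + 13 + 25 − 5 + 16 + 23 + 7 = 82; the blank must be 92 − 82 = 10.
Row 4 has 11 + 13 + 2 − 5 + 10 + 19 + 46 = 96; the blank must be 92 − 96 = -4.
Row 6 has 11 + 27 + 12 + 19 + 16 + 7 − 24 = 68; the blank must be 92 − 68 = 24.

d = 40, x = 19, c = 24, a = -4, q = 10, k = 23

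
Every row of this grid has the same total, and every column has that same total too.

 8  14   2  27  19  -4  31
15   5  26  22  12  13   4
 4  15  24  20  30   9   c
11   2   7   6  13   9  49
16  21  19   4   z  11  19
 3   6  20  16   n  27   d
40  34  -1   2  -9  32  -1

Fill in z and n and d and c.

Rows 1 and 2 both sum to 97, so that's the common total.
Row 5 has 16 + 21 + 19 + 4 + 11 + 19 = 90; the blank must be 97 − 90 = 7.
Column 5 has 19 + 12 + 30 + 13 + 7 − 9 = 72; the blank must be 97 − 72 = 25.
Row 3 has 4 + 15 + 24 + 20 + 30 + 9 = 102; the blank must be 97 − 102 = -5.
Row 6 has 3 + 6 + 20 + 16 + 25 + 27 = 97; the blank must be 97 − 97 = 0.

z = 7, n = 25, d = 0, c = -5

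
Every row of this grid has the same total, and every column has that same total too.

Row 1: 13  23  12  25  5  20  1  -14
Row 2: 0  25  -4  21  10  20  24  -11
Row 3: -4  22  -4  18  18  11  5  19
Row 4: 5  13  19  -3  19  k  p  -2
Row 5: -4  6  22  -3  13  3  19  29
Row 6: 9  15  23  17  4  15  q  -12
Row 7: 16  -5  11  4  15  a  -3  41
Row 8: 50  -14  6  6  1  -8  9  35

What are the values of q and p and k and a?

Rows 1 and 2 both sum to 85, so that's the common total.
Row 7: 16 − 5 + 11 + 4 + 15 − 3 + 41 = 79, so its missing entry is 85 − 79 = 6.
Row 6: 9 + 15 + 23 + 17 + 4 + 15 − 12 = 71, so its missing entry is 85 − 71 = 14.
Column 6: 20 + 20 + 11 + 3 + 15 + 6 − 8 = 67, so its missing entry is 85 − 67 = 18.
Row 4: 5 + 13 + 19 − 3 + 19 + 18 − 2 = 69, so its missing entry is 85 − 69 = 16.

q = 14, p = 16, k = 18, a = 6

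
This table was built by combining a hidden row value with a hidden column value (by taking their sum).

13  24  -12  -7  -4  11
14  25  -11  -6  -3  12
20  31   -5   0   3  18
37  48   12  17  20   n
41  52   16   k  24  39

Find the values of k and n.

k = 21, n = 35

The difference between any two rows is the same in every column — this is an addition table with the headers hidden.
Row 5 minus row 1 is 24 − (-4) = 28, so its entry in column 4 is -7 + 28 = 21.
Row 4 minus row 1 is 20 − (-4) = 24, so its entry in column 6 is 11 + 24 = 35.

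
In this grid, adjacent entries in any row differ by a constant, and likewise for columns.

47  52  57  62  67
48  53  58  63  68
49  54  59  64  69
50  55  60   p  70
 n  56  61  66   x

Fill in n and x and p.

Along each row the entries change by 5 per step; down each column they change by 1.
Row 5: from 56 at column 2, stepping by 5 to column 1 gives 51.
Row 5: from 56 at column 2, stepping by 5 to column 5 gives 71.
Row 4: from 50 at column 1, stepping by 5 to column 4 gives 65.

n = 51, x = 71, p = 65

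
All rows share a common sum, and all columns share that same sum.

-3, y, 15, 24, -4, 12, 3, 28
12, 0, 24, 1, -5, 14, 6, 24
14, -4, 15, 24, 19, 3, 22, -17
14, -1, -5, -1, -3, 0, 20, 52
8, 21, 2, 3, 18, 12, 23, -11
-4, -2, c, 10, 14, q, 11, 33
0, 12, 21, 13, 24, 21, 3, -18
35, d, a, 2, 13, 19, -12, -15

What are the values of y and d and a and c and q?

y = 1, d = 49, a = -15, c = 19, q = -5

Rows 2 and 3 both sum to 76, so that's the common total.
Row 1: -3 + 15 + 24 − 4 + 12 + 3 + 28 = 75, so its missing entry is 76 − 75 = 1.
Column 6: 12 + 14 + 3 + 0 + 12 + 21 + 19 = 81, so its missing entry is 76 − 81 = -5.
Column 2: 1 + 0 − 4 − 1 + 21 − 2 + 12 = 27, so its missing entry is 76 − 27 = 49.
Row 8: 35 + 49 + 2 + 13 + 19 − 12 − 15 = 91, so its missing entry is 76 − 91 = -15.
Row 6: -4 − 2 + 10 + 14 − 5 + 11 + 33 = 57, so its missing entry is 76 − 57 = 19.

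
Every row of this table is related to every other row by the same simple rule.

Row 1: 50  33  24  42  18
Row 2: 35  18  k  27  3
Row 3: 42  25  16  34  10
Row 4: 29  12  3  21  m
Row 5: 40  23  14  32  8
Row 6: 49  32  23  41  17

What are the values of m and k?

m = -3, k = 9

The difference between any two rows is the same in every column — this is an addition table with the headers hidden.
Row 4 minus row 1 is 12 − 33 = -21, so its entry in column 5 is 18 + (-21) = -3.
Row 2 minus row 1 is 18 − 33 = -15, so its entry in column 3 is 24 + (-15) = 9.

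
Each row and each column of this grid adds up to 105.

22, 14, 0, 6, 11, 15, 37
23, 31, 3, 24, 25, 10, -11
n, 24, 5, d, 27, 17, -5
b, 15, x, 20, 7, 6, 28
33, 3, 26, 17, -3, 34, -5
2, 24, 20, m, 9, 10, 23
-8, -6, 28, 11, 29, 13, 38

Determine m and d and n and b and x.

m = 17, d = 10, n = 27, b = 6, x = 23

The known cells in row 6 total 88, leaving 105 − 88 = 17 for the blank.
The known cells in column 4 total 95, leaving 105 − 95 = 10 for the blank.
The known cells in row 3 total 78, leaving 105 − 78 = 27 for the blank.
The known cells in column 1 total 99, leaving 105 − 99 = 6 for the blank.
The known cells in row 4 total 82, leaving 105 − 82 = 23 for the blank.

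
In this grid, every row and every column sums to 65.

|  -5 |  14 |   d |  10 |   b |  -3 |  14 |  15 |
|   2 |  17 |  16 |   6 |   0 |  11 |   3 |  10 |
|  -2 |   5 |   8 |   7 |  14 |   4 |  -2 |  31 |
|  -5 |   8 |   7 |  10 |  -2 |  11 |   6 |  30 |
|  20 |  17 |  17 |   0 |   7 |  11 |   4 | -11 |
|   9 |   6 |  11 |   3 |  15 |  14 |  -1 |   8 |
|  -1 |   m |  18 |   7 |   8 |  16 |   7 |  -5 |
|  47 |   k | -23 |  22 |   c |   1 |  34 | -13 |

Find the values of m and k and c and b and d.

m = 15, k = -17, c = 14, b = 9, d = 11

Row 7 has -1 + 18 + 7 + 8 + 16 + 7 − 5 = 50; the blank must be 65 − 50 = 15.
Column 2 has 14 + 17 + 5 + 8 + 17 + 6 + 15 = 82; the blank must be 65 − 82 = -17.
Row 8 has 47 − 17 − 23 + 22 + 1 + 34 − 13 = 51; the blank must be 65 − 51 = 14.
Column 5 has 0 + 14 − 2 + 7 + 15 + 8 + 14 = 56; the blank must be 65 − 56 = 9.
Row 1 has -5 + 14 + 10 + 9 − 3 + 14 + 15 = 54; the blank must be 65 − 54 = 11.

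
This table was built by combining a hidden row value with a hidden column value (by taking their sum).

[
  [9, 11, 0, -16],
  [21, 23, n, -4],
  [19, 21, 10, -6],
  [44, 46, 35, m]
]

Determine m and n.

m = 19, n = 12

The difference between any two rows is the same in every column — this is an addition table with the headers hidden.
Row 4 minus row 1 is 44 − 9 = 35, so its entry in column 4 is -16 + 35 = 19.
Row 2 minus row 1 is 21 − 9 = 12, so its entry in column 3 is 0 + 12 = 12.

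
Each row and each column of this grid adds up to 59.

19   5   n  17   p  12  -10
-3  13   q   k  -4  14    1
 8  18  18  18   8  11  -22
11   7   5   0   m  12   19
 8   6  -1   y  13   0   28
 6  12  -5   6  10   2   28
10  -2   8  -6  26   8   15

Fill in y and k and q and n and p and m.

Row 4 has 11 + 7 + 5 + 0 + 12 + 19 = 54; the blank must be 59 − 54 = 5.
Column 5 has -4 + 8 + 5 + 13 + 10 + 26 = 58; the blank must be 59 − 58 = 1.
Row 5 has 8 + 6 − 1 + 13 + 0 + 28 = 54; the blank must be 59 − 54 = 5.
Row 1 has 19 + 5 + 17 + 1 + 12 − 10 = 44; the blank must be 59 − 44 = 15.
Column 3 has 15 + 18 + 5 − 1 − 5 + 8 = 40; the blank must be 59 − 40 = 19.
Row 2 has -3 + 13 + 19 − 4 + 14 + 1 = 40; the blank must be 59 − 40 = 19.

y = 5, k = 19, q = 19, n = 15, p = 1, m = 5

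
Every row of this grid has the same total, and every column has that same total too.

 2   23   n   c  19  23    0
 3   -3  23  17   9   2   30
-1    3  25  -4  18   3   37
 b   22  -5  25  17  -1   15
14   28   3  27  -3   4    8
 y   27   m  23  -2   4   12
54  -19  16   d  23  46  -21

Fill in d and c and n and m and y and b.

d = -18, c = 11, n = 3, m = 16, y = 1, b = 8

Rows 2 and 3 both sum to 81, so that's the common total.
The known cells in row 4 total 73, leaving 81 − 73 = 8 for the blank.
The known cells in column 1 total 80, leaving 81 − 80 = 1 for the blank.
The known cells in row 7 total 99, leaving 81 − 99 = -18 for the blank.
The known cells in column 4 total 70, leaving 81 − 70 = 11 for the blank.
The known cells in row 1 total 78, leaving 81 − 78 = 3 for the blank.
The known cells in row 6 total 65, leaving 81 − 65 = 16 for the blank.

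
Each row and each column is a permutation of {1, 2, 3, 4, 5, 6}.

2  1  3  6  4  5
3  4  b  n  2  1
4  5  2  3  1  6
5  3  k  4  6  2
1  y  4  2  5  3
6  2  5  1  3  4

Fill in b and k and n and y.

b = 6, k = 1, n = 5, y = 6

Cell (4,3): row 4 already has {2, 3, 4, 5, 6} → 1.
At (row 2, col 3): column 3 already has {1, 2, 3, 4, 5}, so the value is 6.
At (row 2, col 4): row 2 already has {1, 2, 3, 4, 6}, so the value is 5.
At (row 5, col 2): row 5 already has {1, 2, 3, 4, 5}, so the value is 6.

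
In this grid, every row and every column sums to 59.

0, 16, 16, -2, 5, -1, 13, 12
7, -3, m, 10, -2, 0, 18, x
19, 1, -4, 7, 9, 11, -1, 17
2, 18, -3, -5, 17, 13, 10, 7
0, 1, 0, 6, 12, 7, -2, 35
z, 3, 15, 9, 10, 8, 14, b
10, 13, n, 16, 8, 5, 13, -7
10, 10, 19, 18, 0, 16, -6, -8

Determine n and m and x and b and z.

Row 7: 10 + 13 + 16 + 8 + 5 + 13 − 7 = 58, so its missing entry is 59 − 58 = 1.
Column 3: 16 − 4 − 3 + 0 + 15 + 1 + 19 = 44, so its missing entry is 59 − 44 = 15.
Row 2: 7 − 3 + 15 + 10 − 2 + 0 + 18 = 45, so its missing entry is 59 − 45 = 14.
Column 8: 12 + 14 + 17 + 7 + 35 − 7 − 8 = 70, so its missing entry is 59 − 70 = -11.
Row 6: 3 + 15 + 9 + 10 + 8 + 14 − 11 = 48, so its missing entry is 59 − 48 = 11.

n = 1, m = 15, x = 14, b = -11, z = 11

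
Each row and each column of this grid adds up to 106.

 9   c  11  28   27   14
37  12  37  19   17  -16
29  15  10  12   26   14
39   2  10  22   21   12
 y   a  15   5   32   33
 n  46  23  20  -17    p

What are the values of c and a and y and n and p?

c = 17, a = 14, y = 7, n = -15, p = 49

Row 1: 9 + 11 + 28 + 27 + 14 = 89, so its missing entry is 106 − 89 = 17.
Column 6: 14 − 16 + 14 + 12 + 33 = 57, so its missing entry is 106 − 57 = 49.
Row 6: 46 + 23 + 20 − 17 + 49 = 121, so its missing entry is 106 − 121 = -15.
Column 1: 9 + 37 + 29 + 39 − 15 = 99, so its missing entry is 106 − 99 = 7.
Row 5: 7 + 15 + 5 + 32 + 33 = 92, so its missing entry is 106 − 92 = 14.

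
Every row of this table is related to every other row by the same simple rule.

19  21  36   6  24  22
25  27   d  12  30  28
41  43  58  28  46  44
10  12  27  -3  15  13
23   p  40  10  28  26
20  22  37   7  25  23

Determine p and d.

The difference between any two rows is the same in every column — this is an addition table with the headers hidden.
Row 5 minus row 1 is 10 − 6 = 4, so its entry in column 2 is 21 + 4 = 25.
Row 2 minus row 1 is 12 − 6 = 6, so its entry in column 3 is 36 + 6 = 42.

p = 25, d = 42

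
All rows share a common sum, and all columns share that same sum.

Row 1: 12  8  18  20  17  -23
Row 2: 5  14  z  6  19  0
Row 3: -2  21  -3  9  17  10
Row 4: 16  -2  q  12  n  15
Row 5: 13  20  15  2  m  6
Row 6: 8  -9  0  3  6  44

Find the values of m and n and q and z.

Rows 1 and 3 both sum to 52, so that's the common total.
The known cells in row 5 total 56, leaving 52 − 56 = -4 for the blank.
The known cells in row 2 total 44, leaving 52 − 44 = 8 for the blank.
The known cells in column 3 total 38, leaving 52 − 38 = 14 for the blank.
The known cells in row 4 total 55, leaving 52 − 55 = -3 for the blank.

m = -4, n = -3, q = 14, z = 8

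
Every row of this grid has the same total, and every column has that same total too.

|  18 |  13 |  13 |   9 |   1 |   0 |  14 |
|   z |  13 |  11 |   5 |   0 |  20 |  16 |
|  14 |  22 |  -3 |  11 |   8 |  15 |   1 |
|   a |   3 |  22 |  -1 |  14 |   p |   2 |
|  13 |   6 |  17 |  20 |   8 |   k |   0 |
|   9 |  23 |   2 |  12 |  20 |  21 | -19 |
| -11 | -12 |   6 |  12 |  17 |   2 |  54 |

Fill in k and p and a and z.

Rows 1 and 3 both sum to 68, so that's the common total.
The known cells in row 2 total 65, leaving 68 − 65 = 3 for the blank.
The known cells in row 5 total 64, leaving 68 − 64 = 4 for the blank.
The known cells in column 6 total 62, leaving 68 − 62 = 6 for the blank.
The known cells in row 4 total 46, leaving 68 − 46 = 22 for the blank.

k = 4, p = 6, a = 22, z = 3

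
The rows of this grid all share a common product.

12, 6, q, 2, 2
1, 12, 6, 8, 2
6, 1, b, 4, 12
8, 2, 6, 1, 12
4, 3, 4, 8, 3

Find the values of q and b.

q = 4, b = 4

Rows 2 and 4 each multiply to 1152, so every row has product 1152.
Row 1: 12×6×2×2 = 288, so the missing entry is 1152 ÷ 288 = 4.
Row 3: 6×1×4×12 = 288, so the missing entry is 1152 ÷ 288 = 4.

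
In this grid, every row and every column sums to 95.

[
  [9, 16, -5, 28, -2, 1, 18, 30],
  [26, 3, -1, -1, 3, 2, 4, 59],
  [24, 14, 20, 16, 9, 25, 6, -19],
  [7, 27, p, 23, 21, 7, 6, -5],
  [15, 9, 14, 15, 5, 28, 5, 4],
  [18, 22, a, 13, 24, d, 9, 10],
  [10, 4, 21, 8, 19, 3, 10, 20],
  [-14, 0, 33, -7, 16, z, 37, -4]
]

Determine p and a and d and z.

p = 9, a = 4, d = -5, z = 34

The known cells in row 4 total 86, leaving 95 − 86 = 9 for the blank.
The known cells in row 8 total 61, leaving 95 − 61 = 34 for the blank.
The known cells in column 6 total 100, leaving 95 − 100 = -5 for the blank.
The known cells in row 6 total 91, leaving 95 − 91 = 4 for the blank.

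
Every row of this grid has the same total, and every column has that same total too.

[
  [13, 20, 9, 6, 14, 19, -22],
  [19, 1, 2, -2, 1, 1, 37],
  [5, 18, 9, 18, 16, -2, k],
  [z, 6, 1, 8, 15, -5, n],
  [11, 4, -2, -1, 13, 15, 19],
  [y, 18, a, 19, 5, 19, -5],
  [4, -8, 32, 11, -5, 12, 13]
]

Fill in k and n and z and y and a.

Rows 1 and 2 both sum to 59, so that's the common total.
The known cells in row 3 total 64, leaving 59 − 64 = -5 for the blank.
The known cells in column 7 total 37, leaving 59 − 37 = 22 for the blank.
The known cells in row 4 total 47, leaving 59 − 47 = 12 for the blank.
The known cells in column 1 total 64, leaving 59 − 64 = -5 for the blank.
The known cells in row 6 total 51, leaving 59 − 51 = 8 for the blank.

k = -5, n = 22, z = 12, y = -5, a = 8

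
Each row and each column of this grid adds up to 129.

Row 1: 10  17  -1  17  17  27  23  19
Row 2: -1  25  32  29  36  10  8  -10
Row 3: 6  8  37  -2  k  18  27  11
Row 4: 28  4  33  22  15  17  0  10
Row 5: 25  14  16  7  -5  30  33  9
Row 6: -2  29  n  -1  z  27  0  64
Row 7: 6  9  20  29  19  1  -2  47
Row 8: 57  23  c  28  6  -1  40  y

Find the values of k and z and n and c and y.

Row 3: 6 + 8 + 37 − 2 + 18 + 27 + 11 = 105, so its missing entry is 129 − 105 = 24.
Column 8: 19 − 10 + 11 + 10 + 9 + 64 + 47 = 150, so its missing entry is 129 − 150 = -21.
Column 5: 17 + 36 + 24 + 15 − 5 + 19 + 6 = 112, so its missing entry is 129 − 112 = 17.
Row 8: 57 + 23 + 28 + 6 − 1 + 40 − 21 = 132, so its missing entry is 129 − 132 = -3.
Row 6: -2 + 29 − 1 + 17 + 27 + 0 + 64 = 134, so its missing entry is 129 − 134 = -5.

k = 24, z = 17, n = -5, c = -3, y = -21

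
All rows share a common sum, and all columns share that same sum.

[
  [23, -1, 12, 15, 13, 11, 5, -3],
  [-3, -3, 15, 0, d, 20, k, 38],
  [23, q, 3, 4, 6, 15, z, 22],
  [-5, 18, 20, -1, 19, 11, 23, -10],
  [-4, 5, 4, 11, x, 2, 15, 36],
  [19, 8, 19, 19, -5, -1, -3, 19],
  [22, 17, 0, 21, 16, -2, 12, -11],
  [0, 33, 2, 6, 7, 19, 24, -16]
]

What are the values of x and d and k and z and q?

x = 6, d = 13, k = -5, z = 4, q = -2

Rows 1 and 4 both sum to 75, so that's the common total.
The known cells in row 5 total 69, leaving 75 − 69 = 6 for the blank.
The known cells in column 2 total 77, leaving 75 − 77 = -2 for the blank.
The known cells in column 5 total 62, leaving 75 − 62 = 13 for the blank.
The known cells in row 3 total 71, leaving 75 − 71 = 4 for the blank.
The known cells in row 2 total 80, leaving 75 − 80 = -5 for the blank.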